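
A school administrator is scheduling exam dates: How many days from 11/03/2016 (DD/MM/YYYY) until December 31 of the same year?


Start: March 11, 2016
End: December 31, 2016
Days left in March: 20
April: 30
May: 31
June: 30
July: 31
... plus remaining months
Sum of remaining months: 275
Total: 20 + 275 = 295

295


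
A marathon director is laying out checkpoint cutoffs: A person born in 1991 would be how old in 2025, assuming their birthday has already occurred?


Birth year: 1991
Current year: 2025
Age = current year - birth year
Age = 2025 - 1991 = 34

34


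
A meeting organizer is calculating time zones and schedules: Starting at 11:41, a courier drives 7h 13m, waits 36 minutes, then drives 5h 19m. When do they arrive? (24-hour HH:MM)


Depart: 11:41
Leg 1: +433 min -> 18:54
Layover: +36 min -> 19:30
Leg 2: +319 min -> 00:49
Total travel: 788 minutes = 13h 8m
Arrival: 00:49

00:49


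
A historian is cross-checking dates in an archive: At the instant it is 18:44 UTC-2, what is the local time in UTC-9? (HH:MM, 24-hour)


Local time: 18:44 at UTC-2 (offset -2h)
Target zone: UTC-9 (offset -9h)
Difference: -9 - (-2) = -7 hours
Calculation: 18 + (-7) = 11
Result: 11:44

11:44


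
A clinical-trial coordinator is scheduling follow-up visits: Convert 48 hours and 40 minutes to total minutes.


Hours: 48
Extra minutes: 40
Minutes per hour: 60
Hours to minutes: 48 x 60 = 2880
Total: 2880 + 40 = 2920

2920


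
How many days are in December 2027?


Month: December
Year: 2027
December is a 31-day month
Total: 31 days

31


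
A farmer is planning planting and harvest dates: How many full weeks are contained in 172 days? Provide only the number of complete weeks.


Total days: 172
Days per week: 7
Division: 172 / 7 = 24 remainder 4
Complete weeks: 24
Remaining days: 4

24


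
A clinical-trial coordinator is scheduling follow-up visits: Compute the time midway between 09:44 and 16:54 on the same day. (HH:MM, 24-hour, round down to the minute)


Start time: 09:44 = 584 minutes from midnight
End time: 16:54 = 1014 minutes from midnight
Sum: 584 + 1014 = 1598
Midpoint: 1598 / 2 = 799 minutes
Convert: 799 / 60 = 13 hours, 19 minutes
Result: 13:19

13:19


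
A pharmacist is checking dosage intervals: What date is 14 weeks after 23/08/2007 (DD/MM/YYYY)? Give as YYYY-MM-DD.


Start: 2007-08-23
Weeks to add: 14
Convert to days: 14 x 7 = 98 days
Add 98 days to 2007-08-23
Result: 2007-11-29

2007-11-29


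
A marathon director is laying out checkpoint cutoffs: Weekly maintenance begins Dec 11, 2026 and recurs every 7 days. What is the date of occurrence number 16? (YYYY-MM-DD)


First occurrence: 2026-12-11 (occurrence 1)
Each occurrence is 7 days after the previous.
Occurrence 16 is 15 weeks after the first.
15 weeks = 105 days
2026-12-11 + 105 days = 2027-03-26

2027-03-26


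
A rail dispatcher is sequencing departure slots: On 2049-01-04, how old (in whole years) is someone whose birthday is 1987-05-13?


Birth: 1987-05-13
Reference: 2049-01-04
Year difference: 2049 - 1987 = 62
Has birthday (05-13) occurred by 01-04? No
Birthday not yet reached this year -> subtract 1
Age in full years: 61

61


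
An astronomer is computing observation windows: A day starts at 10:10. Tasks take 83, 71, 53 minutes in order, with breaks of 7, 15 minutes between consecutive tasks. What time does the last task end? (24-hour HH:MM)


Start: 10:10 = 610 min from midnight
  after task 1 (83 min): 11:33
  after break (7 min): 11:40
  after task 2 (71 min): 12:51
  after break (15 min): 13:06
  after task 3 (53 min): 13:59
Total elapsed: 229 minutes
End time: 13:59

13:59


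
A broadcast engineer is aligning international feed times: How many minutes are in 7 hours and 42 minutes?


Hours: 7
Minutes: 42
Convert hours to minutes: 7 x 60 = 420
Add remaining minutes: 420 + 42 = 462

462


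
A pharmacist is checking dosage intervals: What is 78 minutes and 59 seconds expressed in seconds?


Minutes: 78
Extra seconds: 59
Seconds per minute: 60
Minutes to seconds: 78 x 60 = 4680
Total: 4680 + 59 = 4739

4739


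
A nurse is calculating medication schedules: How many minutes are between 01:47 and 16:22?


Start time: 01:47 = 107 minutes from midnight
End time: 16:22 = 982 minutes from midnight
Difference: 982 - 107 = 875 minutes
That is 14 hours and 35 minutes

875


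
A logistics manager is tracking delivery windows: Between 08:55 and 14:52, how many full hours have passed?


Start: 08:55
End: 14:52
Hour difference: 14 - 8 = 6 hours
Minute difference: 52 - 55 = -3 minutes
Total minutes: 357
Complete hours: 357 / 60 = 5 (remainder 57)

5


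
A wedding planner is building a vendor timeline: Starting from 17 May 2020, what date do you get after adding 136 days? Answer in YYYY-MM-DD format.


Start: 2020-05-17
Adding 136 days
Days remaining in May: 14
After May: 122 days still to add
June 2020: 30 days, 92 remaining
July 2020: 31 days, 61 remaining
August 2020: 31 days, 30 remaining
September 2020 has 30 days, need 30
Result: 2020-09-30

2020-09-30


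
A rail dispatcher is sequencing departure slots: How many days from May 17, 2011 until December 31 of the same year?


Start: May 17, 2011
End: December 31, 2011
Days left in May: 14
June: 30
July: 31
August: 31
September: 30
... plus remaining months
Sum of remaining months: 214
Total: 14 + 214 = 228

228


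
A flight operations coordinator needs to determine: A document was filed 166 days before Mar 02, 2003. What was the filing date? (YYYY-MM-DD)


Start: 2003-03-02
Subtracting 166 days
Days already passed in March: 2
After going back through March: 164 more days to subtract
February 2003: 28 days, 136 remaining
January 2003: 31 days, 105 remaining
December 2002: 31 days, 74 remaining
November 2002: 30 days, 44 remaining
Result: 2002-09-17

2002-09-17


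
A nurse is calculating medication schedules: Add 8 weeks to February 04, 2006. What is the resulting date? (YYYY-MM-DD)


Start: 2006-02-04
Weeks to add: 8
Convert to days: 8 x 7 = 56 days
Add 56 days to 2006-02-04
Result: 2006-04-01

2006-04-01


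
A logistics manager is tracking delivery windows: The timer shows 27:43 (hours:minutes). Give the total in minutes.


Hours: 27
Minutes: 43
Convert hours to minutes: 27 x 60 = 1620
Add remaining minutes: 1620 + 43 = 1663

1663


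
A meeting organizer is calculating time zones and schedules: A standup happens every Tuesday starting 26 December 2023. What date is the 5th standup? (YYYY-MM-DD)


First occurrence: 2023-12-26 (occurrence 1)
Each occurrence is 7 days after the previous.
Occurrence 5 is 4 weeks after the first.
4 weeks = 28 days
2023-12-26 + 28 days = 2024-01-23

2024-01-23


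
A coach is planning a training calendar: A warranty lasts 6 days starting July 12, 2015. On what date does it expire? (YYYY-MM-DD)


Start: 2015-07-12
Adding 6 days
Days remaining in July: 19
Result: 2015-07-18

2015-07-18


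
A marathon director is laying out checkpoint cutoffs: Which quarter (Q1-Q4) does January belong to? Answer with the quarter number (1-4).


Month: January (month 1)
Q1: January-March (months 1-3)
Q2: April-June (months 4-6)
Q3: July-September (months 7-9)
Q4: October-December (months 10-12)
Month 1 falls in Q1

1


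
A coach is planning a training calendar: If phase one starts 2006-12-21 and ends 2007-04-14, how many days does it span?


Start date: 2006-12-21
End date: 2007-04-14
Dec 2006: +11 days
Jan 2007: +31 days
Feb 2007: +28 days
Mar 2007: +31 days
Apr 2007: +13 days
Total: 114 days

114


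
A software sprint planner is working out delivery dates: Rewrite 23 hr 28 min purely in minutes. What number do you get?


Hours: 23
Extra minutes: 28
Minutes per hour: 60
Hours to minutes: 23 x 60 = 1380
Total: 1380 + 28 = 1408

1408


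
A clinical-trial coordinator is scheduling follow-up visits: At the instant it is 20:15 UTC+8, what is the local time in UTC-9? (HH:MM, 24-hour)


Local time: 20:15 at UTC+8 (offset 8h)
Target zone: UTC-9 (offset -9h)
Difference: -9 - (8) = -17 hours
Calculation: 20 + (-17) = 3
Result: 03:15

03:15


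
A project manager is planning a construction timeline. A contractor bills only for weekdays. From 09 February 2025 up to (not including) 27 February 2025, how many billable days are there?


Start: 2025-02-09 (Sunday)
End (exclusive): 2025-02-27 (Thursday)
Total calendar days: 18
Full weeks: 18 // 7 = 2 -> 10 weekdays
Remaining 4 days starting on Sunday:
  Sun(-), Mon(w), Tue(w), Wed(w) -> 3 weekdays
Total business days: 10 + 3 = 13

13


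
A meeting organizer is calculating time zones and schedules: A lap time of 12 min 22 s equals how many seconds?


Minutes: 12
Seconds: 22
Convert minutes to seconds: 12 x 60 = 720
Add remaining seconds: 720 + 22 = 742

742


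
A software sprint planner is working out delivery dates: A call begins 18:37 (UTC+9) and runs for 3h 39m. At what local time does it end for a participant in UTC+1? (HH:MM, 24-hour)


Start: 18:37 in UTC+9
Step 1 - add duration:
  minutes: 37 + 39 = 76 (carry 1h)
  hours: 18 + 3 + 1 = 22
  end in UTC+9: 22:16
Step 2 - convert UTC+9 -> UTC+1:
  offset difference: 1 - (9) = -8 hours
  22 + (-8) = 14 -> mod 24 = 14
Result: 14:16 in UTC+1

14:16


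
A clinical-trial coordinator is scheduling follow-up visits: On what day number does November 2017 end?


Month: November
Year: 2017
November is a 30-day month
Total: 30 days

30


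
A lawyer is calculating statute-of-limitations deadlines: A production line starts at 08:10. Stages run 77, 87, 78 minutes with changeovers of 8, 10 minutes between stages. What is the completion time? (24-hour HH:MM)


Start: 08:10 = 490 min from midnight
  after task 1 (77 min): 09:27
  after break (8 min): 09:35
  after task 2 (87 min): 11:02
  after break (10 min): 11:12
  after task 3 (78 min): 12:30
Total elapsed: 260 minutes
End time: 12:30

12:30


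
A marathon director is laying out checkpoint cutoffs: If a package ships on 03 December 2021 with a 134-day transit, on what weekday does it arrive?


Start: 2021-12-03 (Friday)
Step 1 - find target date: add 134 days
  2021-12-03 + 134 days = 2022-04-16
Step 2 - day of week:
  134 mod 7 = 1
  Friday + 1 days -> Saturday
Result: Saturday (2022-04-16)

Saturday


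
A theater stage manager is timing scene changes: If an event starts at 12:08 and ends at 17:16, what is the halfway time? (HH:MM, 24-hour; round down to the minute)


Start time: 12:08 = 728 minutes from midnight
End time: 17:16 = 1036 minutes from midnight
Sum: 728 + 1036 = 1764
Midpoint: 1764 / 2 = 882 minutes
Convert: 882 / 60 = 14 hours, 42 minutes
Result: 14:42

14:42


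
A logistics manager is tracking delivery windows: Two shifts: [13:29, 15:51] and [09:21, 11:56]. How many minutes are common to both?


Interval A: [809, 951] minutes from midnight
Interval B: [561, 716] minutes from midnight
Overlap start = max(809, 561) = 809
Overlap end = min(951, 716) = 716
End <= start, so the intervals do not overlap: 0 minutes

0


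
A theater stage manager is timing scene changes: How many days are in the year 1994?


Year: 1994
Check leap year rules:
Divisible by 4? No
1994 is not a leap year
Days: 365

365


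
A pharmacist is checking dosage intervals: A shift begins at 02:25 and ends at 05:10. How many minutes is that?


Start time: 02:25 = 145 minutes from midnight
End time: 05:10 = 310 minutes from midnight
Difference: 310 - 145 = 165 minutes
That is 2 hours and 45 minutes

165


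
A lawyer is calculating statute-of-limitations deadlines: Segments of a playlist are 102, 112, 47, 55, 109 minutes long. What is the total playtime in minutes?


Durations: 102, 112, 47, 55, 109
Running sum: 102
+ 112 = 214
+ 47 = 261
+ 55 = 316
+ 109 = 425
Total duration: 425 minutes
That is 7 hours and 5 minutes

425


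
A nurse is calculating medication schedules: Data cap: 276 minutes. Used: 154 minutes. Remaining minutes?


Total budget: 276 minutes
Time used: 154 minutes
Remaining: 276 - 154 = 122 minutes
Percent used: 55.8%
Percent remaining: 44.2%

122


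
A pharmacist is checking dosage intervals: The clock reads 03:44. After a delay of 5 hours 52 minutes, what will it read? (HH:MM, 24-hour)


Start time: 03:44
Adding: 5 hours 52 minutes
Minutes: 44 + 52 = 96
Minute overflow: 96 >= 60, so carry 1 hour, minutes = 36
Hours: 3 + 5 + 1 = 9
Result: 09:36

09:36


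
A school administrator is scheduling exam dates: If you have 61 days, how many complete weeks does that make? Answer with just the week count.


Total days: 61
Days per week: 7
Division: 61 / 7 = 8 remainder 5
Complete weeks: 8
Remaining days: 5

8


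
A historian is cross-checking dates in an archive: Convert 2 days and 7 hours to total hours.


Days: 2
Extra hours: 7
Hours per day: 24
Days to hours: 2 x 24 = 48
Total: 48 + 7 = 55

55


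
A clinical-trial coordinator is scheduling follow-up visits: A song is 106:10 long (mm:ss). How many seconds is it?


Minutes: 106
Extra seconds: 10
Seconds per minute: 60
Minutes to seconds: 106 x 60 = 6360
Total: 6360 + 10 = 6370

6370


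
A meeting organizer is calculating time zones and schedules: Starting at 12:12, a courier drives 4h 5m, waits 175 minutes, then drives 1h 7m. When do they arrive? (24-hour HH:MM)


Depart: 12:12
Leg 1: +245 min -> 16:17
Layover: +175 min -> 19:12
Leg 2: +67 min -> 20:19
Total travel: 487 minutes = 8h 7m
Arrival: 20:19

20:19


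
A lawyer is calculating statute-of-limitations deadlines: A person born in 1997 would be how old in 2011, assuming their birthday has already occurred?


Birth year: 1997
Current year: 2011
Age = current year - birth year
Age = 2011 - 1997 = 14

14


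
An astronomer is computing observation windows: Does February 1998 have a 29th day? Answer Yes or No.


Year: 1998
Divisible by 4? 1998 / 4 = 499.5 -> No
Not divisible by 4, so NOT a leap year

No


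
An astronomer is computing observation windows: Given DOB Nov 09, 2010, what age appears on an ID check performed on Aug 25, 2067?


Birth: 2010-11-09
Reference: 2067-08-25
Year difference: 2067 - 2010 = 57
Has birthday (11-09) occurred by 08-25? No
Birthday not yet reached this year -> subtract 1
Age in full years: 56

56


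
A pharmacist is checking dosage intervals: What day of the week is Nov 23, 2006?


Date: 2006-11-23
January 1, 2006 is a Sunday
Day of year: 327
Offset from Jan 1: 326 days
326 mod 7 = 4
Result: Thursday

Thursday


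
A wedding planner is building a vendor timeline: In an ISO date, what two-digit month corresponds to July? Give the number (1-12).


Calendar month order:
6. June
7. July <--
8. August
July is month number 7

7


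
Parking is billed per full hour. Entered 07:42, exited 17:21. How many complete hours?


Start: 07:42
End: 17:21
Hour difference: 17 - 7 = 10 hours
Minute difference: 21 - 42 = -21 minutes
Total minutes: 579
Complete hours: 579 / 60 = 9 (remainder 39)

9


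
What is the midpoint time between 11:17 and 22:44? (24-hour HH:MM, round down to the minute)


Start time: 11:17 = 677 minutes from midnight
End time: 22:44 = 1364 minutes from midnight
Sum: 677 + 1364 = 2041
Midpoint: 2041 / 2 = 1020 minutes
Convert: 1020 / 60 = 17 hours, 0 minutes
Result: 17:00

17:00


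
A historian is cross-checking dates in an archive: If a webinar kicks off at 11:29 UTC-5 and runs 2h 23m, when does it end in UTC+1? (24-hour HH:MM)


Start: 11:29 in UTC-5
Step 1 - add duration:
  minutes: 29 + 23 = 52
  hours: 11 + 2 + 0 = 13
  end in UTC-5: 13:52
Step 2 - convert UTC-5 -> UTC+1:
  offset difference: 1 - (-5) = 6 hours
  13 + (6) = 19 -> mod 24 = 19
Result: 19:52 in UTC+1

19:52


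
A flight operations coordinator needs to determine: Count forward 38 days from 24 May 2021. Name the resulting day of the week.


Start: 2021-05-24 (Monday)
Step 1 - find target date: add 38 days
  2021-05-24 + 38 days = 2021-07-01
Step 2 - day of week:
  38 mod 7 = 3
  Monday + 3 days -> Thursday
Result: Thursday (2021-07-01)

Thursday


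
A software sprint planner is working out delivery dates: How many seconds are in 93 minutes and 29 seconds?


Minutes: 93
Seconds: 29
Convert minutes to seconds: 93 x 60 = 5580
Add remaining seconds: 5580 + 29 = 5609

5609


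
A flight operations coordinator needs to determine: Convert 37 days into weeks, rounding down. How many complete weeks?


Total days: 37
Days per week: 7
Division: 37 / 7 = 5 remainder 2
Complete weeks: 5
Remaining days: 2

5


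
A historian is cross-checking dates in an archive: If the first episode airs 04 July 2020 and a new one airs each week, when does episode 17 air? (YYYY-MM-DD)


First occurrence: 2020-07-04 (occurrence 1)
Each occurrence is 7 days after the previous.
Occurrence 17 is 16 weeks after the first.
16 weeks = 112 days
2020-07-04 + 112 days = 2020-10-24

2020-10-24


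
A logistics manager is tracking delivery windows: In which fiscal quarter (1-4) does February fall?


Month: February (month 2)
Q1: January-March (months 1-3)
Q2: April-June (months 4-6)
Q3: July-September (months 7-9)
Q4: October-December (months 10-12)
Month 2 falls in Q1

1


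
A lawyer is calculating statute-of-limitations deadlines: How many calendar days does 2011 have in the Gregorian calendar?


Year: 2011
Check leap year rules:
Divisible by 4? No
2011 is not a leap year
Days: 365

365


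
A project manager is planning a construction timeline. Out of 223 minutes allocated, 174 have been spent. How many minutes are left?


Total budget: 223 minutes
Time used: 174 minutes
Remaining: 223 - 174 = 49 minutes
Percent used: 78.0%
Percent remaining: 22.0%

49


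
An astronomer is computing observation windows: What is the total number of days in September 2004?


Month: September
Year: 2004
September is a 30-day month
Total: 30 days

30


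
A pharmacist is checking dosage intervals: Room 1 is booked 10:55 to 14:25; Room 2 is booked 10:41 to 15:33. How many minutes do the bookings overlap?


Interval A: [655, 865] minutes from midnight
Interval B: [641, 933] minutes from midnight
Overlap start = max(655, 641) = 655
Overlap end = min(865, 933) = 865
Overlap = 865 - 655 = 210 minutes

210


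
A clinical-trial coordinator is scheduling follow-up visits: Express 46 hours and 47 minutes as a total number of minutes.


Hours: 46
Extra minutes: 47
Minutes per hour: 60
Hours to minutes: 46 x 60 = 2760
Total: 2760 + 47 = 2807

2807


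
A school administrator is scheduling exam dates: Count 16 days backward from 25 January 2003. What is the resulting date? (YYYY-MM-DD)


Start: 2003-01-25
Subtracting 16 days
Days already passed in January: 25
Result: 2003-01-09

2003-01-09


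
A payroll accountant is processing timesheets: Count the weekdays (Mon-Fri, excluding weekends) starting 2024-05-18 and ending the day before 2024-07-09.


Start: 2024-05-18 (Saturday)
End (exclusive): 2024-07-09 (Tuesday)
Total calendar days: 52
Full weeks: 52 // 7 = 7 -> 35 weekdays
Remaining 3 days starting on Saturday:
  Sat(-), Sun(-), Mon(w) -> 1 weekdays
Total business days: 35 + 1 = 36

36


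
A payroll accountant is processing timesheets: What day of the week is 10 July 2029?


Date: 2029-07-10
January 1, 2029 is a Monday
Day of year: 191
Offset from Jan 1: 190 days
190 mod 7 = 1
Result: Tuesday

Tuesday


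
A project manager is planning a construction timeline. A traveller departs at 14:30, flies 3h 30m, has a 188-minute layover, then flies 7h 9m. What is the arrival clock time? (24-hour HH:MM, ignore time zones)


Depart: 14:30
Leg 1: +210 min -> 18:00
Layover: +188 min -> 21:08
Leg 2: +429 min -> 04:17
Total travel: 827 minutes = 13h 47m
Arrival: 04:17

04:17


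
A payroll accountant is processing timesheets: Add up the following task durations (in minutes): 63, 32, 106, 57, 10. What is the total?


Durations: 63, 32, 106, 57, 10
Running sum: 63
+ 32 = 95
+ 106 = 201
+ 57 = 258
+ 10 = 268
Total duration: 268 minutes
That is 4 hours and 28 minutes

268


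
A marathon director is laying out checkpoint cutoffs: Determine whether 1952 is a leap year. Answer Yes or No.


Year: 1952
Divisible by 4? 1952 / 4 = 488.0 -> Yes
Divisible by 100? 1952 / 100 = 19.52 -> No
Divisible by 4 but not 100, so it IS a leap year

Yes


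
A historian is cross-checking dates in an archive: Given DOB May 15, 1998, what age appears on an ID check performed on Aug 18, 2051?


Birth: 1998-05-15
Reference: 2051-08-18
Year difference: 2051 - 1998 = 53
Has birthday (05-15) occurred by 08-18? Yes
Age in full years: 53

53


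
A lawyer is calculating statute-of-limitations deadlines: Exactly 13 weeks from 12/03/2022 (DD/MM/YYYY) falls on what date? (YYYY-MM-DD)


Start: 2022-03-12
Weeks to add: 13
Convert to days: 13 x 7 = 91 days
Add 91 days to 2022-03-12
Result: 2022-06-11

2022-06-11


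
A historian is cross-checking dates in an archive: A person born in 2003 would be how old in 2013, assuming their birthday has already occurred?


Birth year: 2003
Current year: 2013
Age = current year - birth year
Age = 2013 - 2003 = 10

10


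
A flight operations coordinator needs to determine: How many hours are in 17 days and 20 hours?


Days: 17
Extra hours: 20
Hours per day: 24
Days to hours: 17 x 24 = 408
Total: 408 + 20 = 428

428


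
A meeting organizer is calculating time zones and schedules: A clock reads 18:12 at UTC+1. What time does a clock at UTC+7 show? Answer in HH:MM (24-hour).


Local time: 18:12 at UTC+1 (offset 1h)
Target zone: UTC+7 (offset 7h)
Difference: 7 - (1) = 6 hours
Calculation: 18 + (6) = 24
Wraparound: (24) mod 24 = 0
Result: 00:12

00:12


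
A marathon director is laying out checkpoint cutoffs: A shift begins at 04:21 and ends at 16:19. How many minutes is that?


Start time: 04:21 = 261 minutes from midnight
End time: 16:19 = 979 minutes from midnight
Difference: 979 - 261 = 718 minutes
That is 11 hours and 58 minutes

718


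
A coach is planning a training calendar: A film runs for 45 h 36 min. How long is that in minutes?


Hours: 45
Minutes: 36
Convert hours to minutes: 45 x 60 = 2700
Add remaining minutes: 2700 + 36 = 2736

2736


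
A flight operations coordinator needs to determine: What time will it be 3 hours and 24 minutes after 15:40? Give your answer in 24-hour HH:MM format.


Start time: 15:40
Adding: 3 hours 24 minutes
Minutes: 40 + 24 = 64
Minute overflow: 64 >= 60, so carry 1 hour, minutes = 4
Hours: 15 + 3 + 1 = 19
Result: 19:04

19:04


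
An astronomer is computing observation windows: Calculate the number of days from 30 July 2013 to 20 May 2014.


Start date: 2013-07-30
End date: 2014-05-20
Jul 2013: +2 days
Aug 2013: +31 days
Sep 2013: +30 days
... (8 more months)
Total: 294 days

294


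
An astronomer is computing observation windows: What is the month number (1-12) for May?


Calendar month order:
4. April
5. May <--
6. June
May is month number 5

5


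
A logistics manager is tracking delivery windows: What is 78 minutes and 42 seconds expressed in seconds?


Minutes: 78
Extra seconds: 42
Seconds per minute: 60
Minutes to seconds: 78 x 60 = 4680
Total: 4680 + 42 = 4722

4722


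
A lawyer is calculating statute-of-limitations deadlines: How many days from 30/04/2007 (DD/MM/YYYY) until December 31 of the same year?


Start: April 30, 2007
End: December 31, 2007
Days left in April: 0
May: 31
June: 30
July: 31
August: 31
... plus remaining months
Sum of remaining months: 245
Total: 0 + 245 = 245

245


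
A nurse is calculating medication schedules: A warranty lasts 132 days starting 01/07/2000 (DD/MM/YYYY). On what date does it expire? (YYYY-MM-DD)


Start: 2000-07-01
Adding 132 days
Days remaining in July: 30
After July: 102 days still to add
August 2000: 31 days, 71 remaining
September 2000: 30 days, 41 remaining
October 2000: 31 days, 10 remaining
November 2000 has 30 days, need 10
Result: 2000-11-10

2000-11-10


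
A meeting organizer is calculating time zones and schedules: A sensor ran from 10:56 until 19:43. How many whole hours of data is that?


Start: 10:56
End: 19:43
Hour difference: 19 - 10 = 9 hours
Minute difference: 43 - 56 = -13 minutes
Total minutes: 527
Complete hours: 527 / 60 = 8 (remainder 47)

8


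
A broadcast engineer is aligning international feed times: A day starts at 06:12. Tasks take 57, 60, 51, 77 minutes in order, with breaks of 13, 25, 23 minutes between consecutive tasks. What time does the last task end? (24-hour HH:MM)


Start: 06:12 = 372 min from midnight
  after task 1 (57 min): 07:09
  after break (13 min): 07:22
  after task 2 (60 min): 08:22
  after break (25 min): 08:47
  after task 3 (51 min): 09:38
  after break (23 min): 10:01
  after task 4 (77 min): 11:18
Total elapsed: 306 minutes
End time: 11:18

11:18


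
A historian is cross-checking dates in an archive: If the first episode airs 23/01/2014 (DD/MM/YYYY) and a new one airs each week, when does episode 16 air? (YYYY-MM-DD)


First occurrence: 2014-01-23 (occurrence 1)
Each occurrence is 7 days after the previous.
Occurrence 16 is 15 weeks after the first.
15 weeks = 105 days
2014-01-23 + 105 days = 2014-05-08

2014-05-08


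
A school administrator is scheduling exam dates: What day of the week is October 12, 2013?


Date: 2013-10-12
January 1, 2013 is a Tuesday
Day of year: 285
Offset from Jan 1: 284 days
284 mod 7 = 4
Result: Saturday

Saturday


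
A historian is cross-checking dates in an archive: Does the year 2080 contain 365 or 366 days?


Year: 2080
Check leap year rules:
Divisible by 4? Yes
Divisible by 100? No
2080 is a leap year
Days: 366

366


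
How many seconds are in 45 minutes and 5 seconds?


Minutes: 45
Extra seconds: 5
Seconds per minute: 60
Minutes to seconds: 45 x 60 = 2700
Total: 2700 + 5 = 2705

2705


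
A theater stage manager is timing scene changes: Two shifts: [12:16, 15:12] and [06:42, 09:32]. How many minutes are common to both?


Interval A: [736, 912] minutes from midnight
Interval B: [402, 572] minutes from midnight
Overlap start = max(736, 402) = 736
Overlap end = min(912, 572) = 572
End <= start, so the intervals do not overlap: 0 minutes

0


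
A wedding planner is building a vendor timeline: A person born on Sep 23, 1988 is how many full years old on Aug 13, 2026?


Birth: 1988-09-23
Reference: 2026-08-13
Year difference: 2026 - 1988 = 38
Has birthday (09-23) occurred by 08-13? No
Birthday not yet reached this year -> subtract 1
Age in full years: 37

37


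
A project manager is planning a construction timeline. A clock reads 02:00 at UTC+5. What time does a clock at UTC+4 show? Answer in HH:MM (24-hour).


Local time: 02:00 at UTC+5 (offset 5h)
Target zone: UTC+4 (offset 4h)
Difference: 4 - (5) = -1 hours
Calculation: 2 + (-1) = 1
Result: 01:00

01:00


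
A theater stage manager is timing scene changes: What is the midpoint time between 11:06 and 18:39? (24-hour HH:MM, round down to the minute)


Start time: 11:06 = 666 minutes from midnight
End time: 18:39 = 1119 minutes from midnight
Sum: 666 + 1119 = 1785
Midpoint: 1785 / 2 = 892 minutes
Convert: 892 / 60 = 14 hours, 52 minutes
Result: 14:52

14:52


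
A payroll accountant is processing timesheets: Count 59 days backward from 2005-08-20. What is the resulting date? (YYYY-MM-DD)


Start: 2005-08-20
Subtracting 59 days
Days already passed in August: 20
After going back through August: 39 more days to subtract
July 2005: 31 days, 8 remaining
June 2005 has 30 days, need 8
Result: 2005-06-22

2005-06-22


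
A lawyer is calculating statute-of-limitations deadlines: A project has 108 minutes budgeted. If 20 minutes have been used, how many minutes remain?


Total budget: 108 minutes
Time used: 20 minutes
Remaining: 108 - 20 = 88 minutes
Percent used: 18.5%
Percent remaining: 81.5%

88


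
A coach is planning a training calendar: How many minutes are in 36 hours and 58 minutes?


Hours: 36
Extra minutes: 58
Minutes per hour: 60
Hours to minutes: 36 x 60 = 2160
Total: 2160 + 58 = 2218

2218


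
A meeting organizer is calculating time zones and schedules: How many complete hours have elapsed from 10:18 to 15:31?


Start: 10:18
End: 15:31
Hour difference: 15 - 10 = 5 hours
Minute difference: 31 - 18 = 13 minutes
Total minutes: 313
Complete hours: 313 / 60 = 5 (remainder 13)

5


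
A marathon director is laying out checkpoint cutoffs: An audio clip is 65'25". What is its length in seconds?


Minutes: 65
Seconds: 25
Convert minutes to seconds: 65 x 60 = 3900
Add remaining seconds: 3900 + 25 = 3925

3925


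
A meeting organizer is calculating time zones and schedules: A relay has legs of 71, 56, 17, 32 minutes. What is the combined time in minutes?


Durations: 71, 56, 17, 32
Running sum: 71
+ 56 = 127
+ 17 = 144
+ 32 = 176
Total duration: 176 minutes
That is 2 hours and 56 minutes

176


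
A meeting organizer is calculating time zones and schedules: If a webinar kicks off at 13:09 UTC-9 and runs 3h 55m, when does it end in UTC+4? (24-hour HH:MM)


Start: 13:09 in UTC-9
Step 1 - add duration:
  minutes: 9 + 55 = 64 (carry 1h)
  hours: 13 + 3 + 1 = 17
  end in UTC-9: 17:04
Step 2 - convert UTC-9 -> UTC+4:
  offset difference: 4 - (-9) = 13 hours
  17 + (13) = 30 -> mod 24 = 6
Result: 06:04 in UTC+4

06:04


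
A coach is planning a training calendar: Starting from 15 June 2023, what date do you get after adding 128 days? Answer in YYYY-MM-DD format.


Start: 2023-06-15
Adding 128 days
Days remaining in June: 15
After June: 113 days still to add
July 2023: 31 days, 82 remaining
August 2023: 31 days, 51 remaining
September 2023: 30 days, 21 remaining
October 2023 has 31 days, need 21
Result: 2023-10-21

2023-10-21


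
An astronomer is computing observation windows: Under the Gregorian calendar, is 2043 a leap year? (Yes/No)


Year: 2043
Divisible by 4? 2043 / 4 = 510.75 -> No
Not divisible by 4, so NOT a leap year

No


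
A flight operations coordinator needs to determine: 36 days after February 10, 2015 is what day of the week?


Start: 2015-02-10 (Tuesday)
Step 1 - find target date: add 36 days
  2015-02-10 + 36 days = 2015-03-18
Step 2 - day of week:
  36 mod 7 = 1
  Tuesday + 1 days -> Wednesday
Result: Wednesday (2015-03-18)

Wednesday


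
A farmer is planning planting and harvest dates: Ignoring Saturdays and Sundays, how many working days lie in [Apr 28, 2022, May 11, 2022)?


Start: 2022-04-28 (Thursday)
End (exclusive): 2022-05-11 (Wednesday)
Total calendar days: 13
Full weeks: 13 // 7 = 1 -> 5 weekdays
Remaining 6 days starting on Thursday:
  Thu(w), Fri(w), Sat(-), Sun(-), Mon(w), Tue(w) -> 4 weekdays
Total business days: 5 + 4 = 9

9


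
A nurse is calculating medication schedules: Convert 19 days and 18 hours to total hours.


Days: 19
Extra hours: 18
Hours per day: 24
Days to hours: 19 x 24 = 456
Total: 456 + 18 = 474

474


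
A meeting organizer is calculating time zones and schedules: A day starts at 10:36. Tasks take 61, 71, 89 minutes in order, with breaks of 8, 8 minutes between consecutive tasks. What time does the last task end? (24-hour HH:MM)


Start: 10:36 = 636 min from midnight
  after task 1 (61 min): 11:37
  after break (8 min): 11:45
  after task 2 (71 min): 12:56
  after break (8 min): 13:04
  after task 3 (89 min): 14:33
Total elapsed: 237 minutes
End time: 14:33

14:33


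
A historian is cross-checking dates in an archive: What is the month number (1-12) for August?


Calendar month order:
7. July
8. August <--
9. September
August is month number 8

8


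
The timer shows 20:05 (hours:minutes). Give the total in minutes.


Hours: 20
Minutes: 5
Convert hours to minutes: 20 x 60 = 1200
Add remaining minutes: 1200 + 5 = 1205

1205


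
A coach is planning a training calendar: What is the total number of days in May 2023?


Month: May
Year: 2023
May is a 31-day month
Total: 31 days

31


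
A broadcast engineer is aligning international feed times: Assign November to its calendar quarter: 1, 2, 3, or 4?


Month: November (month 11)
Q1: January-March (months 1-3)
Q2: April-June (months 4-6)
Q3: July-September (months 7-9)
Q4: October-December (months 10-12)
Month 11 falls in Q4

4


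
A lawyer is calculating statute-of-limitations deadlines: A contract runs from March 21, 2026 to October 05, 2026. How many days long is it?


Start date: 2026-03-21
End date: 2026-10-05
Mar 2026: +11 days
Apr 2026: +30 days
May 2026: +31 days
... (5 more months)
Total: 198 days

198


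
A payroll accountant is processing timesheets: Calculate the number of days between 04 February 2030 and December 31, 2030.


Start: February 04, 2030
End: December 31, 2030
Days left in February: 24
March: 31
April: 30
May: 31
June: 30
... plus remaining months
Sum of remaining months: 306
Total: 24 + 306 = 330

330


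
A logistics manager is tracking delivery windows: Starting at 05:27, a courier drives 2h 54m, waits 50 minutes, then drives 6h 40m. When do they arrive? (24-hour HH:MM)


Depart: 05:27
Leg 1: +174 min -> 08:21
Layover: +50 min -> 09:11
Leg 2: +400 min -> 15:51
Total travel: 624 minutes = 10h 24m
Arrival: 15:51

15:51


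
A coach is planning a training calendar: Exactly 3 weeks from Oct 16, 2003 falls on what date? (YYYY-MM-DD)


Start: 2003-10-16
Weeks to add: 3
Convert to days: 3 x 7 = 21 days
Add 21 days to 2003-10-16
Result: 2003-11-06

2003-11-06


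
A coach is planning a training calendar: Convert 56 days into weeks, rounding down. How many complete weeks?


Total days: 56
Days per week: 7
Division: 56 / 7 = 8 remainder 0
Complete weeks: 8
Remaining days: 0

8


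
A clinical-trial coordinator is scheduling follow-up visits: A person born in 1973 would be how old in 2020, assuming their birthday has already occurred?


Birth year: 1973
Current year: 2020
Age = current year - birth year
Age = 2020 - 1973 = 47

47


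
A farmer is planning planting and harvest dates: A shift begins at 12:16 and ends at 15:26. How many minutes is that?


Start time: 12:16 = 736 minutes from midnight
End time: 15:26 = 926 minutes from midnight
Difference: 926 - 736 = 190 minutes
That is 3 hours and 10 minutes

190


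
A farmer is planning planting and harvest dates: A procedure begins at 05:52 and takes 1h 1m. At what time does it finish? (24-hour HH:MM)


Start time: 05:52
Adding: 1 hours 1 minutes
Minutes: 52 + 1 = 53
Hours: 5 + 1 + 0 = 6
Result: 06:53

06:53


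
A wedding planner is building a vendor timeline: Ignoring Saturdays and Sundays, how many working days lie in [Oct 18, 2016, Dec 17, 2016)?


Start: 2016-10-18 (Tuesday)
End (exclusive): 2016-12-17 (Saturday)
Total calendar days: 60
Full weeks: 60 // 7 = 8 -> 40 weekdays
Remaining 4 days starting on Tuesday:
  Tue(w), Wed(w), Thu(w), Fri(w) -> 4 weekdays
Total business days: 40 + 4 = 44

44


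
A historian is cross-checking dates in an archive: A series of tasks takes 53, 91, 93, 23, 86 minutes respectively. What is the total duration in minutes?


Durations: 53, 91, 93, 23, 86
Running sum: 53
+ 91 = 144
+ 93 = 237
+ 23 = 260
+ 86 = 346
Total duration: 346 minutes
That is 5 hours and 46 minutes

346


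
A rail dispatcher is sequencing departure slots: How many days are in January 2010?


Month: January
Year: 2010
January is a 31-day month
Total: 31 days

31


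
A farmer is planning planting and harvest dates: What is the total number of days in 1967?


Year: 1967
Check leap year rules:
Divisible by 4? No
1967 is not a leap year
Days: 365

365


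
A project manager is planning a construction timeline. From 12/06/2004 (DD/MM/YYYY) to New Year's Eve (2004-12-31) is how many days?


Start: June 12, 2004
End: December 31, 2004
Days left in June: 18
July: 31
August: 31
September: 30
October: 31
... plus remaining months
Sum of remaining months: 184
Total: 18 + 184 = 202

202


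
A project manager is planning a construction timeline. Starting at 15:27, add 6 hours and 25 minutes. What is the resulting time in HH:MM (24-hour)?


Start time: 15:27
Adding: 6 hours 25 minutes
Minutes: 27 + 25 = 52
Hours: 15 + 6 + 0 = 21
Result: 21:52

21:52


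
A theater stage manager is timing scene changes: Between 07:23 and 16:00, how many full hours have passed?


Start: 07:23
End: 16:00
Hour difference: 16 - 7 = 9 hours
Minute difference: 0 - 23 = -23 minutes
Total minutes: 517
Complete hours: 517 / 60 = 8 (remainder 37)

8


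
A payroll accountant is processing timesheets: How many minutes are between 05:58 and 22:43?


Start time: 05:58 = 358 minutes from midnight
End time: 22:43 = 1363 minutes from midnight
Difference: 1363 - 358 = 1005 minutes
That is 16 hours and 45 minutes

1005


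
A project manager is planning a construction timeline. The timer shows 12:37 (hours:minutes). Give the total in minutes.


Hours: 12
Minutes: 37
Convert hours to minutes: 12 x 60 = 720
Add remaining minutes: 720 + 37 = 757

757


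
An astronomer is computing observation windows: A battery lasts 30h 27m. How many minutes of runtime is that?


Hours: 30
Extra minutes: 27
Minutes per hour: 60
Hours to minutes: 30 x 60 = 1800
Total: 1800 + 27 = 1827

1827


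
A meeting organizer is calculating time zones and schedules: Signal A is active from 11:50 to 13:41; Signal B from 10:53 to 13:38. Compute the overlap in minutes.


Interval A: [710, 821] minutes from midnight
Interval B: [653, 818] minutes from midnight
Overlap start = max(710, 653) = 710
Overlap end = min(821, 818) = 818
Overlap = 818 - 710 = 108 minutes

108


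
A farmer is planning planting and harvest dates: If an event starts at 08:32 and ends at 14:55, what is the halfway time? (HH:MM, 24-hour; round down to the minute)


Start time: 08:32 = 512 minutes from midnight
End time: 14:55 = 895 minutes from midnight
Sum: 512 + 895 = 1407
Midpoint: 1407 / 2 = 703 minutes
Convert: 703 / 60 = 11 hours, 43 minutes
Result: 11:43

11:43


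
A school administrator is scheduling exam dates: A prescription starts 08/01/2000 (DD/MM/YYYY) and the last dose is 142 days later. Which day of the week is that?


Start: 2000-01-08 (Saturday)
Step 1 - find target date: add 142 days
  2000-01-08 + 142 days = 2000-05-29
Step 2 - day of week:
  142 mod 7 = 2
  Saturday + 2 days -> Monday
Result: Monday (2000-05-29)

Monday


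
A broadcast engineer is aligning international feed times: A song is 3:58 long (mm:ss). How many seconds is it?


Minutes: 3
Extra seconds: 58
Seconds per minute: 60
Minutes to seconds: 3 x 60 = 180
Total: 180 + 58 = 238

238


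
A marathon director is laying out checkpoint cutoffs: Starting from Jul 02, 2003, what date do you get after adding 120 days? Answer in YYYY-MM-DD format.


Start: 2003-07-02
Adding 120 days
Days remaining in July: 29
After July: 91 days still to add
August 2003: 31 days, 60 remaining
September 2003: 30 days, 30 remaining
October 2003 has 31 days, need 30
Result: 2003-10-30

2003-10-30


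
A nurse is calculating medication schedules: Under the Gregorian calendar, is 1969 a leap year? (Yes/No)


Year: 1969
Divisible by 4? 1969 / 4 = 492.25 -> No
Not divisible by 4, so NOT a leap year

No


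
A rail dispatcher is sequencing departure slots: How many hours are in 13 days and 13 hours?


Days: 13
Extra hours: 13
Hours per day: 24
Days to hours: 13 x 24 = 312
Total: 312 + 13 = 325

325


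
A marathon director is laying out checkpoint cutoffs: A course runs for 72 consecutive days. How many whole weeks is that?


Total days: 72
Days per week: 7
Division: 72 / 7 = 10 remainder 2
Complete weeks: 10
Remaining days: 2

10


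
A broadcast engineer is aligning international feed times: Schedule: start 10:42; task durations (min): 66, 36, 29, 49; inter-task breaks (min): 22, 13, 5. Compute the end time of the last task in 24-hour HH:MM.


Start: 10:42 = 642 min from midnight
  after task 1 (66 min): 11:48
  after break (22 min): 12:10
  after task 2 (36 min): 12:46
  after break (13 min): 12:59
  after task 3 (29 min): 13:28
  after break (5 min): 13:33
  after task 4 (49 min): 14:22
Total elapsed: 220 minutes
End time: 14:22

14:22
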